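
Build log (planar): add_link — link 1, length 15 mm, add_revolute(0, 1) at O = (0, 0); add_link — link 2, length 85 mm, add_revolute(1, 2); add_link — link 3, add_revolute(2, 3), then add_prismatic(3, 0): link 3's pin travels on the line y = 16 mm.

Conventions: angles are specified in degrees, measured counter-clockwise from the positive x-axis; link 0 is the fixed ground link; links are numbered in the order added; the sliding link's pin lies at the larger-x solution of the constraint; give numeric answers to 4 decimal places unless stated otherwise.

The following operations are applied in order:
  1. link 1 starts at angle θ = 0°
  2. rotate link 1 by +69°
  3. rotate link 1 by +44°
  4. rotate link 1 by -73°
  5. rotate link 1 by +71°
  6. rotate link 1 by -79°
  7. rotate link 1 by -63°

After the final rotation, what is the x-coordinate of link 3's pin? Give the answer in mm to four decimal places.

geometry: r = 15 mm, L = 85 mm, e = 16 mm; θ starts at 0°
rotate link 1 by +69°: θ ← 0° +69° = 69°
rotate link 1 by +44°: θ ← 69° +44° = 113°
rotate link 1 by -73°: θ ← 113° -73° = 40°
rotate link 1 by +71°: θ ← 40° +71° = 111°
rotate link 1 by -79°: θ ← 111° -79° = 32°
rotate link 1 by -63°: θ ← 32° -63° = -31°
crank pin P = (r cos θ, r sin θ) = (12.857510, -7.725571)
h = r sin θ − e = -7.725571 − 16 = -23.725571
x = r cos θ + √(L² − h²) = 12.857510 + 81.621672 = 94.479181

94.4792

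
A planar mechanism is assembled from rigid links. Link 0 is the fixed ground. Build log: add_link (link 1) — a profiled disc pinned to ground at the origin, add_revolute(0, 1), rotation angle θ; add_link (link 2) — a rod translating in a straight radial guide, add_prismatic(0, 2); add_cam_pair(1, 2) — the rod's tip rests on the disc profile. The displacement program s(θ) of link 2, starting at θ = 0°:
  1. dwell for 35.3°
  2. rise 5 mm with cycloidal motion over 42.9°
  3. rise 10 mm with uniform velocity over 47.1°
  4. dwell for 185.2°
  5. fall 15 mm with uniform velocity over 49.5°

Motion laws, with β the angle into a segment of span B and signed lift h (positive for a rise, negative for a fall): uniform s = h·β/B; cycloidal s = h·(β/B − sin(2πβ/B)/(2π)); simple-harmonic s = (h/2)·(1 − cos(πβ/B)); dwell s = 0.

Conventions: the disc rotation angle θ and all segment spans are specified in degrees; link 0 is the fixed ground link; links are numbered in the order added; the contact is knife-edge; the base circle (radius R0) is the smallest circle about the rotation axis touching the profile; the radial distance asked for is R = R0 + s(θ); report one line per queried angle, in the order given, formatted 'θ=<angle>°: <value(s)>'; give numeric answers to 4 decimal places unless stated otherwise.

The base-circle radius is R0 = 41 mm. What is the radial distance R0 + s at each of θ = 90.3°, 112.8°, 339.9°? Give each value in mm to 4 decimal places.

seg 1 [0°–35.3°] dwell: s stays 0.0000
seg 2 [35.3°–78.2°] cycloidal, h=5: full span → s += 5 → s = 5.0000
seg 3 [78.2°–125.3°] uniform, h=10: θ=90.3° here. β=12.1, B=47.1. 10·12.1/47.1 = 2.5690 → s = 7.5690
seg 3 [78.2°–125.3°] uniform, h=10: θ=112.8° here. β=34.6, B=47.1. 10·34.6/47.1 = 7.3461 → s = 12.3461
seg 3 [78.2°–125.3°] uniform, h=10: full span → s += 10 → s = 15.0000
seg 4 [125.3°–310.5°] dwell: s stays 15.0000
seg 5 [310.5°–360°] uniform, h=-15: θ=339.9° here. β=29.4, B=49.5. -15·29.4/49.5 = -8.9091 → s = 6.0909
θ=90.3°: R = R0 + s = 41 + 7.5690 = 48.5690
θ=112.8°: R = R0 + s = 41 + 12.3461 = 53.3461
θ=339.9°: R = R0 + s = 41 + 6.0909 = 47.0909

θ=90.3°: 48.5690
θ=112.8°: 53.3461
θ=339.9°: 47.0909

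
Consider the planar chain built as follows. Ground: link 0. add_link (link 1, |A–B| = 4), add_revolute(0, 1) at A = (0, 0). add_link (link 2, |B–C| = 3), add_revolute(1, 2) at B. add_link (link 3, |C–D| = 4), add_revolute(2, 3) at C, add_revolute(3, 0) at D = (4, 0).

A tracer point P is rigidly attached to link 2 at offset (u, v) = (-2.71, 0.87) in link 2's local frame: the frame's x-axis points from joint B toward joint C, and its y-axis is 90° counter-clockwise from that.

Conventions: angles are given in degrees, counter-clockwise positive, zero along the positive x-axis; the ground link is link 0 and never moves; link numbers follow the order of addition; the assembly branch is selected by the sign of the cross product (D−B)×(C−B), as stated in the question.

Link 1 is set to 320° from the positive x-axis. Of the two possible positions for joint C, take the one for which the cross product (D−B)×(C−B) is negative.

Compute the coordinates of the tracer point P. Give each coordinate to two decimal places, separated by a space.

A=(0,0), D=(4.00,0)
B = A + 4.00·(cos320°, sin320°) = (3.0642, -2.5712)
|BD| = 2.7362
circle(B,3.00) ∩ circle(D,4.00): a=0.0889, h=2.9987
  candidates: C₊=(0.2767,-1.4620) cross=8.205; C₋=(5.9124,-3.5132) cross=-8.205
  branch - wants cross < 0 → take C=(5.9124,-3.5132) (cross=-8.205)
ex = (C−B)/|BC| = (0.9494,-0.3140); ey = (0.3140,0.9494)
P = B + -2.71·ex + 0.87·ey = (0.7645,-0.8942)

0.76 -0.89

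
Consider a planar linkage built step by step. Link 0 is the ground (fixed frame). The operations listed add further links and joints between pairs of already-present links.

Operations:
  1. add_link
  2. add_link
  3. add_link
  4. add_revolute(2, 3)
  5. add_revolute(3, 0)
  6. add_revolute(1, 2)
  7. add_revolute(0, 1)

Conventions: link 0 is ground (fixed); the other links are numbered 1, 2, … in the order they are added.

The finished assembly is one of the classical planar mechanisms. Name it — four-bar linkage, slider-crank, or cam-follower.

links: 4 (incl. ground); joints: 4 revolute, 0 prismatic, 0 higher (cam) pair, forming one closed loop
4 links in a single 4R loop → four-bar linkage

four-bar linkage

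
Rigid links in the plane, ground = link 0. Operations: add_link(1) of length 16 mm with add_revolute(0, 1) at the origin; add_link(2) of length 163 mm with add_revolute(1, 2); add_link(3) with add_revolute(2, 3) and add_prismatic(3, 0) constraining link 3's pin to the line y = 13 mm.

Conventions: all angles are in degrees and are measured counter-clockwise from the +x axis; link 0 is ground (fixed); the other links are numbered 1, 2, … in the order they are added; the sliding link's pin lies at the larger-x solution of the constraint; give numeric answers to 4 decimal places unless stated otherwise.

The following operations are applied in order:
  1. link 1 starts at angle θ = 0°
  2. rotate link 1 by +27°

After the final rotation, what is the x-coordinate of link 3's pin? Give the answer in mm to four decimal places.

geometry: r = 16 mm, L = 163 mm, e = 13 mm; θ starts at 0°
rotate link 1 by +27°: θ ← 0° +27° = 27°
crank pin P = (r cos θ, r sin θ) = (14.256104, 7.263848)
h = r sin θ − e = 7.263848 − 13 = -5.736152
x = r cos θ + √(L² − h²) = 14.256104 + 162.899038 = 177.155142

177.1551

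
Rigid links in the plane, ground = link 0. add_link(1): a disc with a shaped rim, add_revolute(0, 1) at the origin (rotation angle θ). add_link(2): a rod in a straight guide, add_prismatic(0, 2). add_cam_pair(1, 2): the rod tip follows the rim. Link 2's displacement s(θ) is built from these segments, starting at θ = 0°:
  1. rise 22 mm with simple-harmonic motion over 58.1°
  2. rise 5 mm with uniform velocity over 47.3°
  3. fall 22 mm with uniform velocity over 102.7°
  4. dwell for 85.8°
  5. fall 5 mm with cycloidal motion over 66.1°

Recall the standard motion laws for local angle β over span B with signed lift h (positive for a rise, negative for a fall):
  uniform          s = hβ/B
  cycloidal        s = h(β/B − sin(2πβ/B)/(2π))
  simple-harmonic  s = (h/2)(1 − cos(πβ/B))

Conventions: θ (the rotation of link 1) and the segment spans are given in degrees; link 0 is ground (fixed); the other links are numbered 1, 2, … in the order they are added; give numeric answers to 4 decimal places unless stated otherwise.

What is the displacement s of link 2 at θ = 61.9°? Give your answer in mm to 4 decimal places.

segment 1 (0° to 58.1°, simple-harmonic, h = 22) is passed completely: s = 0.0000 + (22) = 22.0000
θ = 61.9° falls in segment 2 (58.1° to 105.4°, uniform, h = 5): β = 61.9 − 58.1 = 3.8°, B = 47.3°; Δs = 5·3.8/47.3 = 0.4017; s = 22.0000 + 0.4017 = 22.4017

22.4017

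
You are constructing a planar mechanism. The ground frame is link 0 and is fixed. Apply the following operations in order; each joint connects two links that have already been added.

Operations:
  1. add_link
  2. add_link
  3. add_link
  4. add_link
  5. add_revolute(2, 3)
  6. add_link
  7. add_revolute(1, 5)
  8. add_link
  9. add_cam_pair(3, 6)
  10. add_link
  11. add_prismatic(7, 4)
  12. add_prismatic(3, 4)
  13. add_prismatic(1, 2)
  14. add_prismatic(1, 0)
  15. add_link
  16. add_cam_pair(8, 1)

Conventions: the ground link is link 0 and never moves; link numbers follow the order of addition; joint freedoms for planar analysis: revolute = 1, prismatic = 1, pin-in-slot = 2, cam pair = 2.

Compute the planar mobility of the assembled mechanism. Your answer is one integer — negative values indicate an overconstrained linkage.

ground; <1,0,0>
#1 <2,0,0>
#2 <3,0,0>
#3 <4,0,0>
#4 <5,0,0>
R:2↔3 J1 <5,1,0>
#5 <6,1,0>
R:1↔5 J1 <6,2,0>
#6 <7,2,0>
C:3↔6 J2 <7,2,1>
#7 <8,2,1>
P:7↔4 J1 <8,3,1>
P:3↔4 J1 <8,4,1>
P:1↔2 J1 <8,5,1>
P:1↔0 J1 <8,6,1>
#8 <9,6,1>
C:8↔1 J2 <9,6,2>
3×8 − 2×6 − 1×2 = 10

M = 10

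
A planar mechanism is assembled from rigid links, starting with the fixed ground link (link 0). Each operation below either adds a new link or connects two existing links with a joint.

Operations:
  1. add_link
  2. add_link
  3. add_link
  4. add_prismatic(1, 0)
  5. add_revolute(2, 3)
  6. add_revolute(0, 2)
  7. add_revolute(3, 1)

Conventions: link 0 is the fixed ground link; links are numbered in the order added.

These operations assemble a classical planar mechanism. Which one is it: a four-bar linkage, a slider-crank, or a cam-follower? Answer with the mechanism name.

links: 4 (incl. ground); joints: 3 revolute, 1 prismatic, 0 higher (cam) pair, forming one closed loop
4 links, 3 revolutes + 1 prismatic in one loop → slider-crank

slider-crank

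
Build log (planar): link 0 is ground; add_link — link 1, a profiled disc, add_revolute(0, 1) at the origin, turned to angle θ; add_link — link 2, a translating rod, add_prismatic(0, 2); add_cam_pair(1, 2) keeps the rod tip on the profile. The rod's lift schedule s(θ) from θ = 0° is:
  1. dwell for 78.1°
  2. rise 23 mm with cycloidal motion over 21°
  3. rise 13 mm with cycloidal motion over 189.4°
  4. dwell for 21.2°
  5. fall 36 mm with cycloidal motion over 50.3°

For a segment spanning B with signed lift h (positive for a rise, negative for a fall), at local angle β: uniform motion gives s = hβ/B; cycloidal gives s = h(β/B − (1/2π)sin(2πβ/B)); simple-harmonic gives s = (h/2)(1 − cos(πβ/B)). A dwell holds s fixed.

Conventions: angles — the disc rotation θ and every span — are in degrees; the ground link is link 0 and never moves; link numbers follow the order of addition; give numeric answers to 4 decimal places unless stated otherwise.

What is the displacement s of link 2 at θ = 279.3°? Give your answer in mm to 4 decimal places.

seg 1 [0°–78.1°] dwell: s stays 0.0000
seg 2 [78.1°–99.1°] cycloidal, h=23: full span → s += 23 → s = 23.0000
seg 3 [99.1°–288.5°] cycloidal, h=13: θ=279.3° here. β=180.2, B=189.4. 13·(0.9514 − sin(2π·0.9514)/(2π)) = 12.9902 → s = 35.9902

35.9902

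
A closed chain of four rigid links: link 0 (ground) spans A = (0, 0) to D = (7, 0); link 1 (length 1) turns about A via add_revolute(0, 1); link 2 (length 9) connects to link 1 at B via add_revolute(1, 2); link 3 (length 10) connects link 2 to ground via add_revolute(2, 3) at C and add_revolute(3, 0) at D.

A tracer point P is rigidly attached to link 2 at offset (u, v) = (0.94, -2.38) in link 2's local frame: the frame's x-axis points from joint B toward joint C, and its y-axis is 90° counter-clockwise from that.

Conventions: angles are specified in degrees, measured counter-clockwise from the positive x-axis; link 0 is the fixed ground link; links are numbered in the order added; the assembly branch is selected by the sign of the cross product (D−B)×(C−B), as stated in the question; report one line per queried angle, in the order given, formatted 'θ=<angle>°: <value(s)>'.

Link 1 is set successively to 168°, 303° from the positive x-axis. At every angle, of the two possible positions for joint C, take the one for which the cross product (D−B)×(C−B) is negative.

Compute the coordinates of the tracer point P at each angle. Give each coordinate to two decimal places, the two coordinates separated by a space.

A=(0,0), D=(7.00,0)
θ=168°: B = A + 1.00·(cos168°, sin168°) = (-0.9781, 0.2079)
θ=168°: |BD| = 7.9809
θ=168°: circle(B,9.00) ∩ circle(D,10.00): a=2.8001, h=8.5533
θ=168°:   candidates: C₊=(2.0438,8.6854) cross=68.263; C₋=(1.5982,-8.4155) cross=-68.263
θ=168°:   branch - wants cross < 0 → take C=(1.5982,-8.4155) (cross=-68.263)
θ=168°: ex = (C−B)/|BC| = (0.2863,-0.9582); ey = (0.9582,0.2863)
θ=168°: P = B + 0.94·ex + -2.38·ey = (-2.9895,-1.3740)
θ=303°: B = A + 1.00·(cos303°, sin303°) = (0.5446, -0.8387)
θ=303°: |BD| = 6.5096
θ=303°: circle(B,9.00) ∩ circle(D,10.00): a=1.7954, h=8.8191
θ=303°:   candidates: C₊=(1.1889,8.1382) cross=57.409; C₋=(3.4613,-9.3530) cross=-57.409
θ=303°:   branch - wants cross < 0 → take C=(3.4613,-9.3530) (cross=-57.409)
θ=303°: ex = (C−B)/|BC| = (0.3241,-0.9460); ey = (0.9460,0.3241)
θ=303°: P = B + 0.94·ex + -2.38·ey = (-1.4023,-2.4992)

θ=168°: -2.99 -1.37
θ=303°: -1.40 -2.50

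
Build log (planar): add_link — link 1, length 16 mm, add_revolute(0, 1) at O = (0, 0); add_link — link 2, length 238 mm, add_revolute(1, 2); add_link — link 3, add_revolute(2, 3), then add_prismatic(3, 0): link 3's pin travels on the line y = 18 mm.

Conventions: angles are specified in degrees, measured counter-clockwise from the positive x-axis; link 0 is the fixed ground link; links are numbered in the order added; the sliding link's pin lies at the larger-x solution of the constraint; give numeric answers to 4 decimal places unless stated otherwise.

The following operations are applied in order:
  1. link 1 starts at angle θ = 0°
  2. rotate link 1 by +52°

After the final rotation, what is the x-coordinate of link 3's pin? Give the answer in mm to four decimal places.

geometry: r = 16 mm, L = 238 mm, e = 18 mm; θ starts at 0°
rotate link 1 by +52°: θ ← 0° +52° = 52°
crank pin P = (r cos θ, r sin θ) = (9.850584, 12.608172)
h = r sin θ − e = 12.608172 − 18 = -5.391828
x = r cos θ + √(L² − h²) = 9.850584 + 237.938917 = 247.789501

247.7895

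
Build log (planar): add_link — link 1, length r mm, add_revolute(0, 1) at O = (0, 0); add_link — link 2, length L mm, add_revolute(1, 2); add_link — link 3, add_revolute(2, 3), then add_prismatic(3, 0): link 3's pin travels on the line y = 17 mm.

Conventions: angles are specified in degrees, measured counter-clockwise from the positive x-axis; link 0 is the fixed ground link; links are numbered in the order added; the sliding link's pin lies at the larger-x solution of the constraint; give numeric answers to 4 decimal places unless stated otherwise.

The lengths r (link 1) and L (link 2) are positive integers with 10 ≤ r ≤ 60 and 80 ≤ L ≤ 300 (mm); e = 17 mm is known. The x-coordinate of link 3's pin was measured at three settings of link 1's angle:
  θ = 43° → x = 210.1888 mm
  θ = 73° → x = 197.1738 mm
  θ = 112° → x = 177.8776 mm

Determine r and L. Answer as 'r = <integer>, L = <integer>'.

constraint per measurement: (x − r cos θ)² + (r sin θ − e)² = L²
subtracting the θ₁ and θ₂ equations cancels the r² and L² terms:
r = (x₁² − x₂²) / (2[(x₁cos θ₁ + e sin θ₁) − (x₂cos θ₂ + e sin θ₂)]) = 28.9999 → r = 29
L² = (x₁ − r cos θ₁)² + (r sin θ₁ − e)² = 35720.9846 → L = 189.0000 → L = 189
check at θ₃=112°: x = 177.8776 (printed 177.8776) ✓

r = 29, L = 189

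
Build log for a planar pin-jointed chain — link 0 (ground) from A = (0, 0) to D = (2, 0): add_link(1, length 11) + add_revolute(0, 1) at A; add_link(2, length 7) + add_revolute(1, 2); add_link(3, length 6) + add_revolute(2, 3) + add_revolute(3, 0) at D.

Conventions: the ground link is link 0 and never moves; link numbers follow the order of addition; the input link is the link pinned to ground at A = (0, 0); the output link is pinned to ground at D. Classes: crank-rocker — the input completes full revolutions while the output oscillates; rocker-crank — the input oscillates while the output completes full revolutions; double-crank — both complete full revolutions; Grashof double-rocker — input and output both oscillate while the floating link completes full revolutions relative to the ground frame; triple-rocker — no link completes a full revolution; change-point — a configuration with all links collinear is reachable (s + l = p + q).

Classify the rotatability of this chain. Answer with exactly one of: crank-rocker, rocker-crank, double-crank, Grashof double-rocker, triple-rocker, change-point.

lengths: ground=2, input=11, coupler=7, output=6
sorted: s=2 (shortest), l=11 (longest), p+q=13
s + l = 13 vs p + q = 13
s + l = p + q → change-point (collinear configuration reachable)

change-point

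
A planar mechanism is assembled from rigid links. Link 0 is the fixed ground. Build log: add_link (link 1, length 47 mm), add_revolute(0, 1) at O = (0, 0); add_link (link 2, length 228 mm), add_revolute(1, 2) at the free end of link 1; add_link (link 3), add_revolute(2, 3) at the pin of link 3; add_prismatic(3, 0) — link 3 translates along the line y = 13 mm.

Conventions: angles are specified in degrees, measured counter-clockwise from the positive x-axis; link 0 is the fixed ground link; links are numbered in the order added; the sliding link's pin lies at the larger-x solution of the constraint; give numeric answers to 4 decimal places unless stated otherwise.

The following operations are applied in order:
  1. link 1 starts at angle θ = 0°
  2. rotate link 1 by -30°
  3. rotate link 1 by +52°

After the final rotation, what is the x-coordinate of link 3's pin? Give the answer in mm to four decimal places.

geometry: r = 47 mm, L = 228 mm, e = 13 mm; θ starts at 0°
rotate link 1 by -30°: θ ← 0° -30° = -30°
rotate link 1 by +52°: θ ← -30° +52° = 22°
crank pin P = (r cos θ, r sin θ) = (43.577641, 17.606510)
h = r sin θ − e = 17.606510 − 13 = 4.606510
x = r cos θ + √(L² − h²) = 43.577641 + 227.953460 = 271.531101

271.5311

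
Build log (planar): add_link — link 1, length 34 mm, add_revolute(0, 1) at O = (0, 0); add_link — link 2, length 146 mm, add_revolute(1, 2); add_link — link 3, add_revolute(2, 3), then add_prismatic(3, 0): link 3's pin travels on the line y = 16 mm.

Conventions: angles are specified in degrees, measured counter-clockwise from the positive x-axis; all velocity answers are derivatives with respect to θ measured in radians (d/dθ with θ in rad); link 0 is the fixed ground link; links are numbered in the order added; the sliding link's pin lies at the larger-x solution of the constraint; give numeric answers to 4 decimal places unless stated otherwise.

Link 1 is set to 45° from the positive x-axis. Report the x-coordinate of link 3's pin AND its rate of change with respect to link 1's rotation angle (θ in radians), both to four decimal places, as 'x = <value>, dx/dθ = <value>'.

geometry: r = 34 mm, L = 146 mm, e = 16 mm
crank pin P = (r cos θ, r sin θ) = (24.041631, 24.041631)
h = r sin θ − e = 24.041631 − 16 = 8.041631
x = r cos θ + √(L² − h²) = 24.041631 + 145.778367 = 169.819997
dx/dθ = −r sin θ − h·r cos θ/√(L² − h²) (θ in radians; h = 8.041631) = -25.367849

x = 169.8200, dx/dθ = -25.3678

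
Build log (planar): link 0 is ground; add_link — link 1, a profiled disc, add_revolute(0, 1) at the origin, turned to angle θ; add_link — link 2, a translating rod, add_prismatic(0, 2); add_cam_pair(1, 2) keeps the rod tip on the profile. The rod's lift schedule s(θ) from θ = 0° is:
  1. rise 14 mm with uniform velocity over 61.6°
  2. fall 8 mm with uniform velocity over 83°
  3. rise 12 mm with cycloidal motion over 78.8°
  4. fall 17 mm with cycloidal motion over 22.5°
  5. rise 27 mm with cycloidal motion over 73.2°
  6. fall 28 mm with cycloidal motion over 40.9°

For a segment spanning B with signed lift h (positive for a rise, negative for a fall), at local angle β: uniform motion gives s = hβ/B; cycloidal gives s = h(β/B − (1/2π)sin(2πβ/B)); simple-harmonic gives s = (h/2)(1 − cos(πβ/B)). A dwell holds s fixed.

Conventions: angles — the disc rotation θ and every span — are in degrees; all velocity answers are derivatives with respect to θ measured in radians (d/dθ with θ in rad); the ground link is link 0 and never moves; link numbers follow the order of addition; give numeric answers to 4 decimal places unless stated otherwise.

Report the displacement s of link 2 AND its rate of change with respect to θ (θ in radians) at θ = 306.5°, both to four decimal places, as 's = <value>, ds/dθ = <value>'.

seg 1 [0°–61.6°] uniform, h=14: full span → s += 14 → s = 14.0000
seg 2 [61.6°–144.6°] uniform, h=-8: full span → s += -8 → s = 6.0000
seg 3 [144.6°–223.4°] cycloidal, h=12: full span → s += 12 → s = 18.0000
seg 4 [223.4°–245.9°] cycloidal, h=-17: full span → s += -17 → s = 1.0000
seg 5 [245.9°–319.1°] cycloidal, h=27: θ=306.5° here. β=60.6, B=73.2. 27·(0.8279 − sin(2π·0.8279)/(2π)) = 26.1455 → s = 27.1455
velocity in seg [245.9°–319.1°] (cycloidal), θ in radians: β = 60.6° = 1.0577 rad, B = 73.2° = 1.2776 rad; ds/dθ = (h/B)(1 − cos(2πβ/B)) = (27/1.2776)(1 − cos(2π·0.8279)) = 11.201347 mm/rad

s = 27.1455, ds/dθ = 11.2013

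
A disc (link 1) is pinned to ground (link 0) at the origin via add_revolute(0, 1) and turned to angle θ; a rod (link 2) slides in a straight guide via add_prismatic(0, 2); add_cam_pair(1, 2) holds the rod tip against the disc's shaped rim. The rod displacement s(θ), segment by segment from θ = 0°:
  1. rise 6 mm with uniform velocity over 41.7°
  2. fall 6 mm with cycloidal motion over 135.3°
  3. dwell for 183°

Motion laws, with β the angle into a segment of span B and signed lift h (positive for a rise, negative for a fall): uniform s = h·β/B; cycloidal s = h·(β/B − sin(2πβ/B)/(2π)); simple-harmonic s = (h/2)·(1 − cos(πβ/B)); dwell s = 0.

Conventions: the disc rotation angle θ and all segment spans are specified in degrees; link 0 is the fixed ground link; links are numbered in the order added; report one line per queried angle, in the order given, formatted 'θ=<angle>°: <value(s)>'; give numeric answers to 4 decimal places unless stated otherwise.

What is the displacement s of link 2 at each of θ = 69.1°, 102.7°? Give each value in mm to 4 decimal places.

segment 1 (0° to 41.7°, uniform, h = 6) is passed completely: s = 0.0000 + (6) = 6.0000
θ = 69.1° falls in segment 2 (41.7° to 177°, cycloidal, h = -6): β = 69.1 − 41.7 = 27.4°, B = 135.3°; Δs = -6·(0.2025 − sin(2π·0.2025)/(2π)) = -0.3023; s = 6.0000 − 0.3023 = 5.6977
θ = 102.7° falls in segment 2 (41.7° to 177°, cycloidal, h = -6): β = 102.7 − 41.7 = 61°, B = 135.3°; Δs = -6·(0.4508 − sin(2π·0.4508)/(2π)) = -2.4149; s = 6.0000 − 2.4149 = 3.5851

θ=69.1°: 5.6977
θ=102.7°: 3.5851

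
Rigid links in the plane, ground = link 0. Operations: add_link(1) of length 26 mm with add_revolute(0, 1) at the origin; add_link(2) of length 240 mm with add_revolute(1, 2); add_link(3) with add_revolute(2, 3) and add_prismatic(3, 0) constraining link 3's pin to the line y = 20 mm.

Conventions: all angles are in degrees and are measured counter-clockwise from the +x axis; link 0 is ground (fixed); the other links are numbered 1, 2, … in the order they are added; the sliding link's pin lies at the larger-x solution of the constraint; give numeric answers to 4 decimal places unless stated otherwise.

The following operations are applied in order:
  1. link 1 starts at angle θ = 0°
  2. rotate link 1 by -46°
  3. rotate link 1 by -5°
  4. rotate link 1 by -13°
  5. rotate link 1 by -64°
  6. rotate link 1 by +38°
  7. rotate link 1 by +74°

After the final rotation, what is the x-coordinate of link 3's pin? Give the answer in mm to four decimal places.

geometry: r = 26 mm, L = 240 mm, e = 20 mm; θ starts at 0°
rotate link 1 by -46°: θ ← 0° -46° = -46°
rotate link 1 by -5°: θ ← -46° -5° = -51°
rotate link 1 by -13°: θ ← -51° -13° = -64°
rotate link 1 by -64°: θ ← -64° -64° = -128°
rotate link 1 by +38°: θ ← -128° +38° = -90°
rotate link 1 by +74°: θ ← -90° +74° = -16°
crank pin P = (r cos θ, r sin θ) = (24.992804, -7.166571)
h = r sin θ − e = -7.166571 − 20 = -27.166571
x = r cos θ + √(L² − h²) = 24.992804 + 238.457496 = 263.450300

263.4503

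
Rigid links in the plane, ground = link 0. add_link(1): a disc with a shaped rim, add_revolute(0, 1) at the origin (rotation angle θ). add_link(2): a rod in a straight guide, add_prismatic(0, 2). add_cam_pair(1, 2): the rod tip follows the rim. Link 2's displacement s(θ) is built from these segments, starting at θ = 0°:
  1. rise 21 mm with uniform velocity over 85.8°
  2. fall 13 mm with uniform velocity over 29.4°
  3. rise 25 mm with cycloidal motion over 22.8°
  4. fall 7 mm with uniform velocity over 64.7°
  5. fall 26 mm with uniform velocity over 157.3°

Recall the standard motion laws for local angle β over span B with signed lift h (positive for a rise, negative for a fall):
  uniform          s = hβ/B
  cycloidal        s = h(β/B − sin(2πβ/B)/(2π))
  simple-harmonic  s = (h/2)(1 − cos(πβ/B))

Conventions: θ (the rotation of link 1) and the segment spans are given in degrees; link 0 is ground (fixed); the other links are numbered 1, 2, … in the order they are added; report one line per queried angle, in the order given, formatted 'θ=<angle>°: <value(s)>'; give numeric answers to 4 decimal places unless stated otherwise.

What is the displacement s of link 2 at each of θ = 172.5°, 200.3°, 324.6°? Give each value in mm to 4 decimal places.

segment 1 (0° to 85.8°, uniform, h = 21) is passed completely: s = 0.0000 + (21) = 21.0000
segment 2 (85.8° to 115.2°, uniform, h = -13) is passed completely: s = 21.0000 + (-13) = 8.0000
segment 3 (115.2° to 138°, cycloidal, h = 25) is passed completely: s = 8.0000 + (25) = 33.0000
θ = 172.5° falls in segment 4 (138° to 202.7°, uniform, h = -7): β = 172.5 − 138 = 34.5°, B = 64.7°; Δs = -7·34.5/64.7 = -3.7326; s = 33.0000 − 3.7326 = 29.2674
θ = 200.3° falls in segment 4 (138° to 202.7°, uniform, h = -7): β = 200.3 − 138 = 62.3°, B = 64.7°; Δs = -7·62.3/64.7 = -6.7403; s = 33.0000 − 6.7403 = 26.2597
segment 4 (138° to 202.7°, uniform, h = -7) is passed completely: s = 33.0000 + (-7) = 26.0000
θ = 324.6° falls in segment 5 (202.7° to 360°, uniform, h = -26): β = 324.6 − 202.7 = 121.9°, B = 157.3°; Δs = -26·121.9/157.3 = -20.1488; s = 26.0000 − 20.1488 = 5.8512

θ=172.5°: 29.2674
θ=200.3°: 26.2597
θ=324.6°: 5.8512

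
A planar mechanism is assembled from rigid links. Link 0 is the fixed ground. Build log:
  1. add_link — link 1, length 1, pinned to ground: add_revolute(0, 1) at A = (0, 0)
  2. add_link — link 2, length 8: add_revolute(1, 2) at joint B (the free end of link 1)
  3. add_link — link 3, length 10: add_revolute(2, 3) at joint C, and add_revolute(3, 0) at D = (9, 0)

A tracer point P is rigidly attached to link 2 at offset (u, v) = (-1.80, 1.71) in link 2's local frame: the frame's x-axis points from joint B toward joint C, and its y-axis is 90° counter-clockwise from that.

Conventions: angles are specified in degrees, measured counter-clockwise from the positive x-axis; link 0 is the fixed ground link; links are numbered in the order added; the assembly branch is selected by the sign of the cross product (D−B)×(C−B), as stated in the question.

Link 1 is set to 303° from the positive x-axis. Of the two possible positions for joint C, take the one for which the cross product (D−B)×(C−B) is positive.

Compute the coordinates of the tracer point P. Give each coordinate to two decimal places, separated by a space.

A=(0,0), D=(9.00,0)
B = A + 1.00·(cos303°, sin303°) = (0.5446, -0.8387)
|BD| = 8.4969
circle(B,8.00) ∩ circle(D,10.00): a=2.1300, h=7.7112
  candidates: C₊=(1.9031,7.0451) cross=65.521; C₋=(3.4254,-8.3020) cross=-65.521
  branch + wants cross > 0 → take C=(1.9031,7.0451) (cross=65.521)
ex = (C−B)/|BC| = (0.1698,0.9855); ey = (-0.9855,0.1698)
P = B + -1.80·ex + 1.71·ey = (-1.4462,-2.3222)

-1.45 -2.32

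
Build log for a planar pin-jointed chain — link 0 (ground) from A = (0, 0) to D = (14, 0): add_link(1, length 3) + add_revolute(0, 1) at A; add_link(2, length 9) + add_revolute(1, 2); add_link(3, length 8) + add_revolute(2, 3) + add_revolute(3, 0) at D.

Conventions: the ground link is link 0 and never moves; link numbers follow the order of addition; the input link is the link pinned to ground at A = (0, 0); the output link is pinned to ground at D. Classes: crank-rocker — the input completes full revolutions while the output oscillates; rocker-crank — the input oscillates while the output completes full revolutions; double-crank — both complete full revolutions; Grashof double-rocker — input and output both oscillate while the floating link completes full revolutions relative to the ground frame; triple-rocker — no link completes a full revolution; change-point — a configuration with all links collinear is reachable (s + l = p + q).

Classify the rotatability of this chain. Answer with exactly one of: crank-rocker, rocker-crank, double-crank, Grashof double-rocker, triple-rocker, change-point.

lengths: ground=14, input=3, coupler=9, output=8
sorted: s=3 (shortest), l=14 (longest), p+q=17
s + l = 17 vs p + q = 17
s + l = p + q → change-point (collinear configuration reachable)

change-point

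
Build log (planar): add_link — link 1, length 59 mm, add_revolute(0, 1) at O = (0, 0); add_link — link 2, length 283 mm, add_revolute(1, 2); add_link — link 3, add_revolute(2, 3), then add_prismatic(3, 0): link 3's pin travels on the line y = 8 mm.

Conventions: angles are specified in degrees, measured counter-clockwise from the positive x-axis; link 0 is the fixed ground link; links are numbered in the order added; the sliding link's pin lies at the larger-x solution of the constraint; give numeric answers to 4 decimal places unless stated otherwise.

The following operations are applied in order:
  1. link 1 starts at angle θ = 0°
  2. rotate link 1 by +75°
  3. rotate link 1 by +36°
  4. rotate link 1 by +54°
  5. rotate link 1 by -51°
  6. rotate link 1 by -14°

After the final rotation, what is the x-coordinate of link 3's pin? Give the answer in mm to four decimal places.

geometry: r = 59 mm, L = 283 mm, e = 8 mm; θ starts at 0°
rotate link 1 by +75°: θ ← 0° +75° = 75°
rotate link 1 by +36°: θ ← 75° +36° = 111°
rotate link 1 by +54°: θ ← 111° +54° = 165°
rotate link 1 by -51°: θ ← 165° -51° = 114°
rotate link 1 by -14°: θ ← 114° -14° = 100°
crank pin P = (r cos θ, r sin θ) = (-10.245242, 58.103657)
h = r sin θ − e = 58.103657 − 8 = 50.103657
x = r cos θ + √(L² − h²) = -10.245242 + 278.529394 = 268.284152

268.2842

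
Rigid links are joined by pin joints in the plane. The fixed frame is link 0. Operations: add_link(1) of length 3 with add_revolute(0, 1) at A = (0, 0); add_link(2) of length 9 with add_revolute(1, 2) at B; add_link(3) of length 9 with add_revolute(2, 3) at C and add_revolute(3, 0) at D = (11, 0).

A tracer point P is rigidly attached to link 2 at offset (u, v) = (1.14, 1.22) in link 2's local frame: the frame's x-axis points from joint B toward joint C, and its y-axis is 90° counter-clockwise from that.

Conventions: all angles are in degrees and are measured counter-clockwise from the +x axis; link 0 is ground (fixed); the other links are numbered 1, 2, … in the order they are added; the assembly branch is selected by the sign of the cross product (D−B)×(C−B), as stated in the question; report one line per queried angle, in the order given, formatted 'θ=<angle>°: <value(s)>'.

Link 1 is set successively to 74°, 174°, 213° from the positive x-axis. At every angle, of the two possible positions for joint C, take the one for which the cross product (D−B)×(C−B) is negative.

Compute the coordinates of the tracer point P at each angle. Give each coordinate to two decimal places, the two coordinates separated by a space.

A=(0,0), D=(11.00,0)
θ=74°: B = A + 3.00·(cos74°, sin74°) = (0.8269, 2.8838)
θ=74°: |BD| = 10.5739
θ=74°: circle(B,9.00) ∩ circle(D,9.00): a=5.2870, h=7.2834
θ=74°:   candidates: C₊=(7.8998,8.4492) cross=77.014; C₋=(3.9271,-5.5654) cross=-77.014
θ=74°:   branch - wants cross < 0 → take C=(3.9271,-5.5654) (cross=-77.014)
θ=74°: ex = (C−B)/|BC| = (0.3445,-0.9388); ey = (0.9388,0.3445)
θ=74°: P = B + 1.14·ex + 1.22·ey = (2.3649,2.2338)
θ=174°: B = A + 3.00·(cos174°, sin174°) = (-2.9836, 0.3136)
θ=174°: |BD| = 13.9871
θ=174°: circle(B,9.00) ∩ circle(D,9.00): a=6.9935, h=5.6648
θ=174°:   candidates: C₊=(4.1352,5.8202) cross=79.235; C₋=(3.8812,-5.5066) cross=-79.235
θ=174°:   branch - wants cross < 0 → take C=(3.8812,-5.5066) (cross=-79.235)
θ=174°: ex = (C−B)/|BC| = (0.7628,-0.6467); ey = (0.6467,0.7628)
θ=174°: P = B + 1.14·ex + 1.22·ey = (-1.3251,0.5069)
θ=213°: B = A + 3.00·(cos213°, sin213°) = (-2.5160, -1.6339)
θ=213°: |BD| = 13.6144
θ=213°: circle(B,9.00) ∩ circle(D,9.00): a=6.8072, h=5.8874
θ=213°:   candidates: C₊=(3.5354,5.0279) cross=80.154; C₋=(4.9486,-6.6618) cross=-80.154
θ=213°:   branch - wants cross < 0 → take C=(4.9486,-6.6618) (cross=-80.154)
θ=213°: ex = (C−B)/|BC| = (0.8294,-0.5587); ey = (0.5587,0.8294)
θ=213°: P = B + 1.14·ex + 1.22·ey = (-0.8889,-1.2589)

θ=74°: 2.36 2.23
θ=174°: -1.33 0.51
θ=213°: -0.89 -1.26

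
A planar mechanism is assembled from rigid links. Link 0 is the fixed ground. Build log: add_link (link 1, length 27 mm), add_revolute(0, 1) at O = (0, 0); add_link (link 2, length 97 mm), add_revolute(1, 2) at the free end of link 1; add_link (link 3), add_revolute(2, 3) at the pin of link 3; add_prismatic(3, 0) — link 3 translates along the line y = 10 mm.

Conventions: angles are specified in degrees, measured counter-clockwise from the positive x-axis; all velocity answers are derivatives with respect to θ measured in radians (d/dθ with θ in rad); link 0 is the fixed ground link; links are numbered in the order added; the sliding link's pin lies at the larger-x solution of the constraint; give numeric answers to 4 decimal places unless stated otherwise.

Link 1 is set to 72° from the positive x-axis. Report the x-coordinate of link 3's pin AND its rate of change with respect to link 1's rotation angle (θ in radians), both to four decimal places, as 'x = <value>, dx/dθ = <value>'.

geometry: r = 27 mm, L = 97 mm, e = 10 mm
crank pin P = (r cos θ, r sin θ) = (8.343459, 25.678526)
h = r sin θ − e = 25.678526 − 10 = 15.678526
x = r cos θ + √(L² − h²) = 8.343459 + 95.724520 = 104.067979
dx/dθ = −r sin θ − h·r cos θ/√(L² − h²) (θ in radians; h = 15.678526) = -27.045084

x = 104.0680, dx/dθ = -27.0451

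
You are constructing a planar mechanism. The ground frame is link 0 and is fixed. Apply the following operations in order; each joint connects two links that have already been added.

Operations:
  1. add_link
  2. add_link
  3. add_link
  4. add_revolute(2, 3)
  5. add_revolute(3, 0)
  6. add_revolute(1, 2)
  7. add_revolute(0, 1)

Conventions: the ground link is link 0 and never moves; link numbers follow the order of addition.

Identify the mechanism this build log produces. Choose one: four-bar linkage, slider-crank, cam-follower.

links: 4 (incl. ground); joints: 4 revolute, 0 prismatic, 0 higher (cam) pair, forming one closed loop
4 links in a single 4R loop → four-bar linkage

four-bar linkage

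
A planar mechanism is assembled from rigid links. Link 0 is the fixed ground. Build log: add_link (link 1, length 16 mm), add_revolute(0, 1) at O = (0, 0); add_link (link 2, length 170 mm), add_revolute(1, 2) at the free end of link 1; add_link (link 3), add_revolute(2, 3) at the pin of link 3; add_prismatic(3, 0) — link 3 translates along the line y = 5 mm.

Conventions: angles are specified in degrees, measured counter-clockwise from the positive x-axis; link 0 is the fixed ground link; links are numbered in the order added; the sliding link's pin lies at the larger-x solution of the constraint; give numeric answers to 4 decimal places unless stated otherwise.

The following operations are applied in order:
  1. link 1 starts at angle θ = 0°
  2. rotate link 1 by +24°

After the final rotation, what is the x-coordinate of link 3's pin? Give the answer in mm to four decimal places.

geometry: r = 16 mm, L = 170 mm, e = 5 mm; θ starts at 0°
rotate link 1 by +24°: θ ← 0° +24° = 24°
crank pin P = (r cos θ, r sin θ) = (14.616727, 6.507786)
h = r sin θ − e = 6.507786 − 5 = 1.507786
x = r cos θ + √(L² − h²) = 14.616727 + 169.993313 = 184.610041

184.6100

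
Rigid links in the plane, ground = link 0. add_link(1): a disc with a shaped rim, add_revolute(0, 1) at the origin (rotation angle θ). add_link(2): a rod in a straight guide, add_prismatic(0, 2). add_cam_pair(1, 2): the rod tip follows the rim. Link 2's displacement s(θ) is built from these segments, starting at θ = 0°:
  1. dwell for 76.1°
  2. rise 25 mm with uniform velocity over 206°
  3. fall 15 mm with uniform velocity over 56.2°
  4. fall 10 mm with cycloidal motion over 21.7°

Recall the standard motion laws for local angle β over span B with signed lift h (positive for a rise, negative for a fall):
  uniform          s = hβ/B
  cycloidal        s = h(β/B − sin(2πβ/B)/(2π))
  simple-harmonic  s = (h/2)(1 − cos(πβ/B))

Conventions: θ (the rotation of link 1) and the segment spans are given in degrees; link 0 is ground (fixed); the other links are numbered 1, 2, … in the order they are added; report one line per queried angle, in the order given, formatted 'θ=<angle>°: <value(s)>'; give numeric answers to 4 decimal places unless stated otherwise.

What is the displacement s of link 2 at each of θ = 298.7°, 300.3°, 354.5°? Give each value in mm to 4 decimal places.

segment 1 (0° to 76.1°, dwell): s unchanged at 0.0000
segment 2 (76.1° to 282.1°, uniform, h = 25) is passed completely: s = 0.0000 + (25) = 25.0000
θ = 298.7° falls in segment 3 (282.1° to 338.3°, uniform, h = -15): β = 298.7 − 282.1 = 16.6°, B = 56.2°; Δs = -15·16.6/56.2 = -4.4306; s = 25.0000 − 4.4306 = 20.5694
θ = 300.3° falls in segment 3 (282.1° to 338.3°, uniform, h = -15): β = 300.3 − 282.1 = 18.2°, B = 56.2°; Δs = -15·18.2/56.2 = -4.8577; s = 25.0000 − 4.8577 = 20.1423
segment 3 (282.1° to 338.3°, uniform, h = -15) is passed completely: s = 25.0000 + (-15) = 10.0000
θ = 354.5° falls in segment 4 (338.3° to 360°, cycloidal, h = -10): β = 354.5 − 338.3 = 16.2°, B = 21.7°; Δs = -10·(0.7465 − sin(2π·0.7465)/(2π)) = -9.0566; s = 10.0000 − 9.0566 = 0.9434

θ=298.7°: 20.5694
θ=300.3°: 20.1423
θ=354.5°: 0.9434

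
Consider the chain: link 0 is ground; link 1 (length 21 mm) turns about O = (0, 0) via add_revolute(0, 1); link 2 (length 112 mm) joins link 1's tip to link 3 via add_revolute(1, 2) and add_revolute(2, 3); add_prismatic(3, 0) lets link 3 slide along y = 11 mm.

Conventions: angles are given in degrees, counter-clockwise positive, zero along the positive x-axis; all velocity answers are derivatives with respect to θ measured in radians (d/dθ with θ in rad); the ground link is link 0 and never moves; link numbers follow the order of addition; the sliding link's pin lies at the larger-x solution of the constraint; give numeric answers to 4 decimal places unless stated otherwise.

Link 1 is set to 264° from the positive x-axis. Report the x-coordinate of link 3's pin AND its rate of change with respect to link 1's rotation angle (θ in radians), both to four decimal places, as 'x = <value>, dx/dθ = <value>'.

geometry: r = 21 mm, L = 112 mm, e = 11 mm
crank pin P = (r cos θ, r sin θ) = (-2.195098, -20.884960)
h = r sin θ − e = -20.884960 − 11 = -31.884960
x = r cos θ + √(L² − h²) = -2.195098 + 107.365494 = 105.170396
dx/dθ = −r sin θ − h·r cos θ/√(L² − h²) (θ in radians; h = -31.884960) = 20.233069

x = 105.1704, dx/dθ = 20.2331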